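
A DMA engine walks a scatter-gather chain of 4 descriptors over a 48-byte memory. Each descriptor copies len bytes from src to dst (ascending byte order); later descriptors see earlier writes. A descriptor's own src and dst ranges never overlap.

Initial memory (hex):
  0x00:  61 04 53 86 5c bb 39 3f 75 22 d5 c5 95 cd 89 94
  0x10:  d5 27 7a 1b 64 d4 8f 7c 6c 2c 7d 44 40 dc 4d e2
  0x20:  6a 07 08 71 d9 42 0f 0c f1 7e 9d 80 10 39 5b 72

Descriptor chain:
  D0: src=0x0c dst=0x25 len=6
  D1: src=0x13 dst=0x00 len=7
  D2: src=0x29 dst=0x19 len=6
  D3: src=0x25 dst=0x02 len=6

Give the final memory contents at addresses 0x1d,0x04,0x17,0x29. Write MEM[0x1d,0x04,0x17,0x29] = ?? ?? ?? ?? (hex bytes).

MEM[0x1d,0x04,0x17,0x29] = 39 89 7c d5

  after D0: wrote 6B at 0x25 = 95cd8994d527
  after D1: wrote 7B at 0x00 = 1b64d48f7c6c2c
  after D2: wrote 6B at 0x19 = d5278010395b
  after D3: wrote 6B at 0x02 = 95cd8994d527
query mem[0x1d]=0x39, mem[0x04]=0x89, mem[0x17]=0x7c, mem[0x29]=0xd5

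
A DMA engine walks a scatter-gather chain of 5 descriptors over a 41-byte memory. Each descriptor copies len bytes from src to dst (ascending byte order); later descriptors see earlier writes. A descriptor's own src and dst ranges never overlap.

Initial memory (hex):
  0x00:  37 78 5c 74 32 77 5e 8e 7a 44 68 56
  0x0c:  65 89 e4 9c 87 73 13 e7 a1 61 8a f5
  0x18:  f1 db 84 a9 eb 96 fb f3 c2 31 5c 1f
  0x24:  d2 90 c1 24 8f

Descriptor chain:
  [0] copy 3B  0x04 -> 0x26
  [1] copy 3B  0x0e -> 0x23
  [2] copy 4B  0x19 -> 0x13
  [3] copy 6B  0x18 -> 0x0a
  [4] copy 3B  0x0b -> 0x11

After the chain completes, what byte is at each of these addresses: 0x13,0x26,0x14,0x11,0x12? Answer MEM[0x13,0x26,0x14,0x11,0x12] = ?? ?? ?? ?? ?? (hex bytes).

MEM[0x13,0x26,0x14,0x11,0x12] = a9 32 84 db 84

  after D0: wrote 3B at 0x26 = 32775e
  after D1: wrote 3B at 0x23 = e49c87
  after D2: wrote 4B at 0x13 = db84a9eb
  after D3: wrote 6B at 0x0a = f1db84a9eb96
  after D4: wrote 3B at 0x11 = db84a9
query mem[0x13]=0xa9, mem[0x26]=0x32, mem[0x14]=0x84, mem[0x11]=0xdb, mem[0x12]=0x84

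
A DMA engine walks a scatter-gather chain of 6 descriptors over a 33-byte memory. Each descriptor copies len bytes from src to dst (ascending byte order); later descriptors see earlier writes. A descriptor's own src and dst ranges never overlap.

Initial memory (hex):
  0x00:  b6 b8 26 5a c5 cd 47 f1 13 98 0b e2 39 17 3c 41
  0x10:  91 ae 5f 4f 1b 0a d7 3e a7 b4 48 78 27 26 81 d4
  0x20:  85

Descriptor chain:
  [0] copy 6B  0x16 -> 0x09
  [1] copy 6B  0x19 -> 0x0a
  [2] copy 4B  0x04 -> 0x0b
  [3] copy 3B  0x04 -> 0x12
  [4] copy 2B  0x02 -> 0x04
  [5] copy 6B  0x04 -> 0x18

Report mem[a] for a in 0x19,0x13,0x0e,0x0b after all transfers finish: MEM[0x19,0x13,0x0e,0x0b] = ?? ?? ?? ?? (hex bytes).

D0: mem[0x09..0x0e] <- [d7 3e a7 b4 48 78]
D1: mem[0x0a..0x0f] <- [b4 48 78 27 26 81]
D2: mem[0x0b..0x0e] <- [c5 cd 47 f1]
D3: mem[0x12..0x14] <- [c5 cd 47]
D4: mem[0x04..0x05] <- [26 5a]
D5: mem[0x18..0x1d] <- [26 5a 47 f1 13 d7]
query mem[0x19]=0x5a, mem[0x13]=0xcd, mem[0x0e]=0xf1, mem[0x0b]=0xc5

MEM[0x19,0x13,0x0e,0x0b] = 5a cd f1 c5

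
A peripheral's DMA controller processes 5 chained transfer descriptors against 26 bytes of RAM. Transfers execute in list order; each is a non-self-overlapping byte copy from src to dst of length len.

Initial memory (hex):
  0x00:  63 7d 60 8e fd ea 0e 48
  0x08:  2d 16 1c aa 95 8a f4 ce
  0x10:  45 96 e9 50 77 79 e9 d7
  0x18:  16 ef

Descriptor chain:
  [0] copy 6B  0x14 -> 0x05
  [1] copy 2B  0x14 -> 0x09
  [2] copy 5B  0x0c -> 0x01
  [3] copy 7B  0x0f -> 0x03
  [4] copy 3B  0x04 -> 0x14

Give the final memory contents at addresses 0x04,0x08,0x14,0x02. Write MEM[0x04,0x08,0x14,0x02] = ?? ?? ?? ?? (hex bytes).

[0] 0x14->0x05 len=6 : 77 79 e9 d7 16 ef
[1] 0x14->0x09 len=2 : 77 79
[2] 0x0c->0x01 len=5 : 95 8a f4 ce 45
[3] 0x0f->0x03 len=7 : ce 45 96 e9 50 77 79
[4] 0x04->0x14 len=3 : 45 96 e9
query mem[0x04]=0x45, mem[0x08]=0x77, mem[0x14]=0x45, mem[0x02]=0x8a

MEM[0x04,0x08,0x14,0x02] = 45 77 45 8a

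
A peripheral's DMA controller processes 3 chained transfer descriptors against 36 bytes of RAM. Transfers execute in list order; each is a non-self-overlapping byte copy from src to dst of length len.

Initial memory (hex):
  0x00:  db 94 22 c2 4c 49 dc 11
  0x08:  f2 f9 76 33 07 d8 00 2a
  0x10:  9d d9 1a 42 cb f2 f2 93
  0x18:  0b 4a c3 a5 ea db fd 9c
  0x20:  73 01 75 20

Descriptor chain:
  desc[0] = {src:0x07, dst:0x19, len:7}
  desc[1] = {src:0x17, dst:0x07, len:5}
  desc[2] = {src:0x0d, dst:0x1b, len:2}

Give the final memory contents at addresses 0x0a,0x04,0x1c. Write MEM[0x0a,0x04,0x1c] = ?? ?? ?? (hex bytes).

  after D0: wrote 7B at 0x19 = 11f2f9763307d8
  after D1: wrote 5B at 0x07 = 930b11f2f9
  after D2: wrote 2B at 0x1b = d800
query mem[0x0a]=0xf2, mem[0x04]=0x4c, mem[0x1c]=0x00

MEM[0x0a,0x04,0x1c] = f2 4c 00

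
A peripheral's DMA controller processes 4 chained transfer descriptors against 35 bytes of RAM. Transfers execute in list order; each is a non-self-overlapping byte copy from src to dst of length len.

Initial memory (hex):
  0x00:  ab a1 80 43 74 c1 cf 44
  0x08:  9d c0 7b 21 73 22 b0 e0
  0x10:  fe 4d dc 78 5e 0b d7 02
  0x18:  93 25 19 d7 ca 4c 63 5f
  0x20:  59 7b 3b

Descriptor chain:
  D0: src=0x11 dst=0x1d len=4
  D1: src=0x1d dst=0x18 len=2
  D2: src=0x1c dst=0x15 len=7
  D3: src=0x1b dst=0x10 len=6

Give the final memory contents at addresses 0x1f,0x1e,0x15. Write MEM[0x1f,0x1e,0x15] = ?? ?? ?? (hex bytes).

[0] 0x11->0x1d len=4 : 4d dc 78 5e
[1] 0x1d->0x18 len=2 : 4d dc
[2] 0x1c->0x15 len=7 : ca 4d dc 78 5e 7b 3b
[3] 0x1b->0x10 len=6 : 3b ca 4d dc 78 5e
query mem[0x1f]=0x78, mem[0x1e]=0xdc, mem[0x15]=0x5e

MEM[0x1f,0x1e,0x15] = 78 dc 5e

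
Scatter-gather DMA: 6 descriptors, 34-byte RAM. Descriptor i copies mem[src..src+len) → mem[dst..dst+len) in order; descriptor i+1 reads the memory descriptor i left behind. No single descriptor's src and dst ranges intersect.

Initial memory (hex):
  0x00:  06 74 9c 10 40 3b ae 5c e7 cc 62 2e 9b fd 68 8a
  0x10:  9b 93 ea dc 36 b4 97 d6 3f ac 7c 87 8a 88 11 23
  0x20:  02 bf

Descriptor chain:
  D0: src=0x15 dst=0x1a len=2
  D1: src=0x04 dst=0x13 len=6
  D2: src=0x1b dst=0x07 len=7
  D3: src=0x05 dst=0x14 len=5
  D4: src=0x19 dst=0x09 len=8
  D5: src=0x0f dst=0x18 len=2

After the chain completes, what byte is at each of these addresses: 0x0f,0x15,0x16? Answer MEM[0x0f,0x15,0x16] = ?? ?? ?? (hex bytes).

[0] 0x15->0x1a len=2 : b4 97
[1] 0x04->0x13 len=6 : 40 3b ae 5c e7 cc
[2] 0x1b->0x07 len=7 : 97 8a 88 11 23 02 bf
[3] 0x05->0x14 len=5 : 3b ae 97 8a 88
[4] 0x19->0x09 len=8 : ac b4 97 8a 88 11 23 02
[5] 0x0f->0x18 len=2 : 23 02
query mem[0x0f]=0x23, mem[0x15]=0xae, mem[0x16]=0x97

MEM[0x0f,0x15,0x16] = 23 ae 97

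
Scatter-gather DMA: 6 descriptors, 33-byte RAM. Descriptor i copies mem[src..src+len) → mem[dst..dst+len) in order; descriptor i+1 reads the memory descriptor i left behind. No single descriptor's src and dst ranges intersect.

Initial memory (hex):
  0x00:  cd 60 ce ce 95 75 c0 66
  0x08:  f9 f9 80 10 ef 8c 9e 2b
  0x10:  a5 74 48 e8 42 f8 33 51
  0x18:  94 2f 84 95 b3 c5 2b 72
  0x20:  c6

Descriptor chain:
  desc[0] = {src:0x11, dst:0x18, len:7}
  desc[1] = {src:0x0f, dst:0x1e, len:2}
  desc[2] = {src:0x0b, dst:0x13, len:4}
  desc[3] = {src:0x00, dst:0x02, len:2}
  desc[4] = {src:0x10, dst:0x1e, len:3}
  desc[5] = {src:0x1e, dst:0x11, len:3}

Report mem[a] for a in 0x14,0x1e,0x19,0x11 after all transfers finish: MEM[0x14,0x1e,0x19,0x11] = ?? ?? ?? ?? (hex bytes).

  after D0: wrote 7B at 0x18 = 7448e842f83351
  after D1: wrote 2B at 0x1e = 2ba5
  after D2: wrote 4B at 0x13 = 10ef8c9e
  after D3: wrote 2B at 0x02 = cd60
  after D4: wrote 3B at 0x1e = a57448
  after D5: wrote 3B at 0x11 = a57448
query mem[0x14]=0xef, mem[0x1e]=0xa5, mem[0x19]=0x48, mem[0x11]=0xa5

MEM[0x14,0x1e,0x19,0x11] = ef a5 48 a5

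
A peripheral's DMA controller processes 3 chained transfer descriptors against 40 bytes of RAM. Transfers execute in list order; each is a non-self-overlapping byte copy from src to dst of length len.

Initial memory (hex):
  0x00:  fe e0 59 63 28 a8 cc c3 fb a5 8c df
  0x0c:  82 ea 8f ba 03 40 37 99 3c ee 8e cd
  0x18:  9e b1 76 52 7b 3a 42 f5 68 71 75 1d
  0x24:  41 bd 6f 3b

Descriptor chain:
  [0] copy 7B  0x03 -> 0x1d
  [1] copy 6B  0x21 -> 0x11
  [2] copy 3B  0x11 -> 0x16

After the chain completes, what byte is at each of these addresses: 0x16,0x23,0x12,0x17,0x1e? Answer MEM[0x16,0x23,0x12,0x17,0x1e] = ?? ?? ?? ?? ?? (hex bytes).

  after D0: wrote 7B at 0x1d = 6328a8ccc3fba5
  after D1: wrote 6B at 0x11 = c3fba541bd6f
  after D2: wrote 3B at 0x16 = c3fba5
query mem[0x16]=0xc3, mem[0x23]=0xa5, mem[0x12]=0xfb, mem[0x17]=0xfb, mem[0x1e]=0x28

MEM[0x16,0x23,0x12,0x17,0x1e] = c3 a5 fb fb 28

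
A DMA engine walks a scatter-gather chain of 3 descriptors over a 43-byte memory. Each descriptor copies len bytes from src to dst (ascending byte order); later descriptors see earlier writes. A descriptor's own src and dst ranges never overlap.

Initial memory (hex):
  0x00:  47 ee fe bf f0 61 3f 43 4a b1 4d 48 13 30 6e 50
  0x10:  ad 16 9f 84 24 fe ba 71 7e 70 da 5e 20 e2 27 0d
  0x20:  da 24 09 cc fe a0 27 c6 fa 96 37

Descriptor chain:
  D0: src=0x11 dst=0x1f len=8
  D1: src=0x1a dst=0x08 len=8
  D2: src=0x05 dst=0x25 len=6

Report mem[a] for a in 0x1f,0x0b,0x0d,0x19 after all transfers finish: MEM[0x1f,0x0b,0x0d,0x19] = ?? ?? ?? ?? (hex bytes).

[0] 0x11->0x1f len=8 : 16 9f 84 24 fe ba 71 7e
[1] 0x1a->0x08 len=8 : da 5e 20 e2 27 16 9f 84
[2] 0x05->0x25 len=6 : 61 3f 43 da 5e 20
query mem[0x1f]=0x16, mem[0x0b]=0xe2, mem[0x0d]=0x16, mem[0x19]=0x70

MEM[0x1f,0x0b,0x0d,0x19] = 16 e2 16 70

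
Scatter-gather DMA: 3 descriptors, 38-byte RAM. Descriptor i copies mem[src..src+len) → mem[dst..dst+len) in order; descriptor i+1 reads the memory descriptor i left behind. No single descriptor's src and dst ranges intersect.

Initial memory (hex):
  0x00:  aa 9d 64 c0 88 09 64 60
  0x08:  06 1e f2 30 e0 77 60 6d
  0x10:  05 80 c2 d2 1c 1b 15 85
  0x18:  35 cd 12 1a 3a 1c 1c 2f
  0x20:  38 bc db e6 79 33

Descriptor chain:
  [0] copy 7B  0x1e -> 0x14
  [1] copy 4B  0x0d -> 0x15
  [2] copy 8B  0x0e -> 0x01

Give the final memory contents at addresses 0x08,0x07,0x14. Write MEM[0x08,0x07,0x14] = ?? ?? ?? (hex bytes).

MEM[0x08,0x07,0x14] = 77 1c 1c

  after D0: wrote 7B at 0x14 = 1c2f38bcdbe679
  after D1: wrote 4B at 0x15 = 77606d05
  after D2: wrote 8B at 0x01 = 606d0580c2d21c77
query mem[0x08]=0x77, mem[0x07]=0x1c, mem[0x14]=0x1c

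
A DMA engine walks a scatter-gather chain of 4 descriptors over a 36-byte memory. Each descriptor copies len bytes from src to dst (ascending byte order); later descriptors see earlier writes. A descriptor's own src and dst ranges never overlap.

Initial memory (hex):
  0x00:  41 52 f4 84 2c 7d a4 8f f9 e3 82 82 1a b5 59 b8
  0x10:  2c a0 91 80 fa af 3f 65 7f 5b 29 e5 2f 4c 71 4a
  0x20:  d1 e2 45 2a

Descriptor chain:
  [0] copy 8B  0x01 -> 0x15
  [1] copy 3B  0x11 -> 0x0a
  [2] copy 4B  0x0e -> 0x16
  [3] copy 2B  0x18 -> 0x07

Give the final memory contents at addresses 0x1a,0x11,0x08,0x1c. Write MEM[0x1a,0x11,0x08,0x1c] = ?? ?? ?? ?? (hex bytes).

MEM[0x1a,0x11,0x08,0x1c] = a4 a0 a0 f9

D0: mem[0x15..0x1c] <- [52 f4 84 2c 7d a4 8f f9]
D1: mem[0x0a..0x0c] <- [a0 91 80]
D2: mem[0x16..0x19] <- [59 b8 2c a0]
D3: mem[0x07..0x08] <- [2c a0]
query mem[0x1a]=0xa4, mem[0x11]=0xa0, mem[0x08]=0xa0, mem[0x1c]=0xf9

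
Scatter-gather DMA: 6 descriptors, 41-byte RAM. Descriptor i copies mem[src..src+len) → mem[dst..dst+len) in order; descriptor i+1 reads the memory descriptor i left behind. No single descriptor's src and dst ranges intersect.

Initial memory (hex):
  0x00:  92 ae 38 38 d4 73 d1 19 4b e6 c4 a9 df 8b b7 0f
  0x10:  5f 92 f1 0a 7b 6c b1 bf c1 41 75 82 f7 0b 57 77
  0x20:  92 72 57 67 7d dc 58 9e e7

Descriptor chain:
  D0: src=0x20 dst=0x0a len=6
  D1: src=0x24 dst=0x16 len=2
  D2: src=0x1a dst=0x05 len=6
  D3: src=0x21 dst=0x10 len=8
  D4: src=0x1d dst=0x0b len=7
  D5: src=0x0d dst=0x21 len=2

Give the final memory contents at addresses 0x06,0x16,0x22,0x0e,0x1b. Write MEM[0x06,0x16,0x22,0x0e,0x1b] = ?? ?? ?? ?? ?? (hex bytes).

MEM[0x06,0x16,0x22,0x0e,0x1b] = 82 9e 92 92 82

[0] 0x20->0x0a len=6 : 92 72 57 67 7d dc
[1] 0x24->0x16 len=2 : 7d dc
[2] 0x1a->0x05 len=6 : 75 82 f7 0b 57 77
[3] 0x21->0x10 len=8 : 72 57 67 7d dc 58 9e e7
[4] 0x1d->0x0b len=7 : 0b 57 77 92 72 57 67
[5] 0x0d->0x21 len=2 : 77 92
query mem[0x06]=0x82, mem[0x16]=0x9e, mem[0x22]=0x92, mem[0x0e]=0x92, mem[0x1b]=0x82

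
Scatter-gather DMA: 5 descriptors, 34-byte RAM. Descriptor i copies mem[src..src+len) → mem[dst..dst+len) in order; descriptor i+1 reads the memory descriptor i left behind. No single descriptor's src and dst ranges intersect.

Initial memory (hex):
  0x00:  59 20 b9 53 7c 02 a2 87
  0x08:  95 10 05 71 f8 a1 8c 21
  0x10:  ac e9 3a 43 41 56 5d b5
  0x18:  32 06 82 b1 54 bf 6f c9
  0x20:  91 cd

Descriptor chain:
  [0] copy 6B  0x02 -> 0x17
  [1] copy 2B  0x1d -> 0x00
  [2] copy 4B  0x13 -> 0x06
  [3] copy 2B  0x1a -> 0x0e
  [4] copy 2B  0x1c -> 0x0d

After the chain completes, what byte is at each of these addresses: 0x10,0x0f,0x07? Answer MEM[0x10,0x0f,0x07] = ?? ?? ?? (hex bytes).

[0] 0x02->0x17 len=6 : b9 53 7c 02 a2 87
[1] 0x1d->0x00 len=2 : bf 6f
[2] 0x13->0x06 len=4 : 43 41 56 5d
[3] 0x1a->0x0e len=2 : 02 a2
[4] 0x1c->0x0d len=2 : 87 bf
query mem[0x10]=0xac, mem[0x0f]=0xa2, mem[0x07]=0x41

MEM[0x10,0x0f,0x07] = ac a2 41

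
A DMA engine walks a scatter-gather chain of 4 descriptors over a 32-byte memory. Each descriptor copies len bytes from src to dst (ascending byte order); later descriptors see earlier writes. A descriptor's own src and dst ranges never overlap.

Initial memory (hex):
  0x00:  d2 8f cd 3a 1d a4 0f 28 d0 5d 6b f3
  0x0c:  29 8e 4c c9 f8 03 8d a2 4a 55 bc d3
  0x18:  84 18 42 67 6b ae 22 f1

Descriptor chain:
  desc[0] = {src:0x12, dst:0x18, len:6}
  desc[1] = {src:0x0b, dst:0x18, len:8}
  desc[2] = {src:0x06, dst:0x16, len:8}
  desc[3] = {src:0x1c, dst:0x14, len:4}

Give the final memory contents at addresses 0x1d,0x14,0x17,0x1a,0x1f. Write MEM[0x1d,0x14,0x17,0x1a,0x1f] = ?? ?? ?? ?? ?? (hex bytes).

#0 dst[0x18+6] := {0x8d,0xa2,0x4a,0x55,0xbc,0xd3}
#1 dst[0x18+8] := {0xf3,0x29,0x8e,0x4c,0xc9,0xf8,0x03,0x8d}
#2 dst[0x16+8] := {0x0f,0x28,0xd0,0x5d,0x6b,0xf3,0x29,0x8e}
#3 dst[0x14+4] := {0x29,0x8e,0x03,0x8d}
query mem[0x1d]=0x8e, mem[0x14]=0x29, mem[0x17]=0x8d, mem[0x1a]=0x6b, mem[0x1f]=0x8d

MEM[0x1d,0x14,0x17,0x1a,0x1f] = 8e 29 8d 6b 8d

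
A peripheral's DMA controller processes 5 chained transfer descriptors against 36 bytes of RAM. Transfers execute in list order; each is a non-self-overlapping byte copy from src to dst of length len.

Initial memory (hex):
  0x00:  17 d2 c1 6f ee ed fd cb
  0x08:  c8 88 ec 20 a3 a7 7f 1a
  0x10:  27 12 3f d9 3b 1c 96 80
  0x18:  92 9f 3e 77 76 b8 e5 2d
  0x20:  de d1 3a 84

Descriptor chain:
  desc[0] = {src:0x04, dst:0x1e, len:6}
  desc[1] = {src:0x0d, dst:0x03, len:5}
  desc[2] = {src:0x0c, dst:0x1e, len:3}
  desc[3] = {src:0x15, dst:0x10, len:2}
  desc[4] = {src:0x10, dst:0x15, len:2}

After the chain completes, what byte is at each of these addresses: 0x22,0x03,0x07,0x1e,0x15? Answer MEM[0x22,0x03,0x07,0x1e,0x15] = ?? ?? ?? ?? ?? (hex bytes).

MEM[0x22,0x03,0x07,0x1e,0x15] = c8 a7 12 a3 1c

D0: mem[0x1e..0x23] <- [ee ed fd cb c8 88]
D1: mem[0x03..0x07] <- [a7 7f 1a 27 12]
D2: mem[0x1e..0x20] <- [a3 a7 7f]
D3: mem[0x10..0x11] <- [1c 96]
D4: mem[0x15..0x16] <- [1c 96]
query mem[0x22]=0xc8, mem[0x03]=0xa7, mem[0x07]=0x12, mem[0x1e]=0xa3, mem[0x15]=0x1c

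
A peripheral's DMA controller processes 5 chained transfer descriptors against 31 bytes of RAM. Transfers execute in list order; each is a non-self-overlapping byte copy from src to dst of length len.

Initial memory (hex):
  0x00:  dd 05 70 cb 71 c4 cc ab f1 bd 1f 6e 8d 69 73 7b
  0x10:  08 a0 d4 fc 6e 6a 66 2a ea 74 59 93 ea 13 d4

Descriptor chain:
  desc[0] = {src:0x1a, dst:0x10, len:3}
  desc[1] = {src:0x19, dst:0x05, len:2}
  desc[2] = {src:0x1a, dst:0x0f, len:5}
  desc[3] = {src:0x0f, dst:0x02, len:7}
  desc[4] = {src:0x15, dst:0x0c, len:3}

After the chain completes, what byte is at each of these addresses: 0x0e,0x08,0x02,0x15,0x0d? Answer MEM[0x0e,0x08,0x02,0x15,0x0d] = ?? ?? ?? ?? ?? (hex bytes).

#0 dst[0x10+3] := {0x59,0x93,0xea}
#1 dst[0x05+2] := {0x74,0x59}
#2 dst[0x0f+5] := {0x59,0x93,0xea,0x13,0xd4}
#3 dst[0x02+7] := {0x59,0x93,0xea,0x13,0xd4,0x6e,0x6a}
#4 dst[0x0c+3] := {0x6a,0x66,0x2a}
query mem[0x0e]=0x2a, mem[0x08]=0x6a, mem[0x02]=0x59, mem[0x15]=0x6a, mem[0x0d]=0x66

MEM[0x0e,0x08,0x02,0x15,0x0d] = 2a 6a 59 6a 66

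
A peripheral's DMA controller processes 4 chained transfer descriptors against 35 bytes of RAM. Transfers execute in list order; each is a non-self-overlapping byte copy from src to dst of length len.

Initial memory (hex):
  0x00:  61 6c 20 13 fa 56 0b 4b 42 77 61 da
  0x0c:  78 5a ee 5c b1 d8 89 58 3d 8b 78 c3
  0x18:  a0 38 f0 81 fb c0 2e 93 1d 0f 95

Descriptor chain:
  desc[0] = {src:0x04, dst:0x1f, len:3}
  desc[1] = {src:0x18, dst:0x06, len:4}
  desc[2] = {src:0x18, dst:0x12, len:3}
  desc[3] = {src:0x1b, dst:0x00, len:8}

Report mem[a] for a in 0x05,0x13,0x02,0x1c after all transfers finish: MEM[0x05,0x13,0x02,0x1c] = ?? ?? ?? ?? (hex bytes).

MEM[0x05,0x13,0x02,0x1c] = 56 38 c0 fb

#0 dst[0x1f+3] := {0xfa,0x56,0x0b}
#1 dst[0x06+4] := {0xa0,0x38,0xf0,0x81}
#2 dst[0x12+3] := {0xa0,0x38,0xf0}
#3 dst[0x00+8] := {0x81,0xfb,0xc0,0x2e,0xfa,0x56,0x0b,0x95}
query mem[0x05]=0x56, mem[0x13]=0x38, mem[0x02]=0xc0, mem[0x1c]=0xfb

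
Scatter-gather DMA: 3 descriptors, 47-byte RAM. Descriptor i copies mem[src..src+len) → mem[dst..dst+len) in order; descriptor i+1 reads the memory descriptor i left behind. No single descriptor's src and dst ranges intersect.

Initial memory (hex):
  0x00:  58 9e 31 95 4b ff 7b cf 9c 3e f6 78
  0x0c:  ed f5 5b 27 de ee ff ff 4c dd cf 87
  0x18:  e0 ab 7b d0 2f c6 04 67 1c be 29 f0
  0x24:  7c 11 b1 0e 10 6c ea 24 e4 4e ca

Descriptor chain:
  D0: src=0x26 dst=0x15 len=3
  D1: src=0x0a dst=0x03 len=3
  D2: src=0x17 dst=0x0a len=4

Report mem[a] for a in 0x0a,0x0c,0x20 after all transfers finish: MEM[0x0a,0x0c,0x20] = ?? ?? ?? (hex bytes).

[0] 0x26->0x15 len=3 : b1 0e 10
[1] 0x0a->0x03 len=3 : f6 78 ed
[2] 0x17->0x0a len=4 : 10 e0 ab 7b
query mem[0x0a]=0x10, mem[0x0c]=0xab, mem[0x20]=0x1c

MEM[0x0a,0x0c,0x20] = 10 ab 1c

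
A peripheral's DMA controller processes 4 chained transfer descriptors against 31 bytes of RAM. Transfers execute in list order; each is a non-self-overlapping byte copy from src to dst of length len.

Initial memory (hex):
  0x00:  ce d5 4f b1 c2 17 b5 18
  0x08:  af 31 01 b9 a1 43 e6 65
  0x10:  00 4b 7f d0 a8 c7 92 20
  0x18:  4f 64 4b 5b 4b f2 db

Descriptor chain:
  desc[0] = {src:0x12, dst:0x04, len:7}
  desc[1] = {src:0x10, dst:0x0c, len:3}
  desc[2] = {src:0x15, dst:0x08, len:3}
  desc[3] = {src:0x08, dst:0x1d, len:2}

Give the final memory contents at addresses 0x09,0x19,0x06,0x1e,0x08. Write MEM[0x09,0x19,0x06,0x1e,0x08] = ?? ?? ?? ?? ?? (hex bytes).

D0: mem[0x04..0x0a] <- [7f d0 a8 c7 92 20 4f]
D1: mem[0x0c..0x0e] <- [00 4b 7f]
D2: mem[0x08..0x0a] <- [c7 92 20]
D3: mem[0x1d..0x1e] <- [c7 92]
query mem[0x09]=0x92, mem[0x19]=0x64, mem[0x06]=0xa8, mem[0x1e]=0x92, mem[0x08]=0xc7

MEM[0x09,0x19,0x06,0x1e,0x08] = 92 64 a8 92 c7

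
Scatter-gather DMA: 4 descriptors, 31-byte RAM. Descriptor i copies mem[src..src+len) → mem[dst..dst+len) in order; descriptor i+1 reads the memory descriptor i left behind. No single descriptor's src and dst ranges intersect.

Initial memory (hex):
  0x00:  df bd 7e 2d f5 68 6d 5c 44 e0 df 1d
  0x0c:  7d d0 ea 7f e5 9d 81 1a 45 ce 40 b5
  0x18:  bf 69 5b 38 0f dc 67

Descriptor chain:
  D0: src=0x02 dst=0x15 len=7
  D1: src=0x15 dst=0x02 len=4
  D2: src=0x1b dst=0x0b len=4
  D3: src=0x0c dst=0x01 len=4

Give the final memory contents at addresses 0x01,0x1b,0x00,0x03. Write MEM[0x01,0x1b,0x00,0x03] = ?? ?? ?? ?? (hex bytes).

#0 dst[0x15+7] := {0x7e,0x2d,0xf5,0x68,0x6d,0x5c,0x44}
#1 dst[0x02+4] := {0x7e,0x2d,0xf5,0x68}
#2 dst[0x0b+4] := {0x44,0x0f,0xdc,0x67}
#3 dst[0x01+4] := {0x0f,0xdc,0x67,0x7f}
query mem[0x01]=0x0f, mem[0x1b]=0x44, mem[0x00]=0xdf, mem[0x03]=0x67

MEM[0x01,0x1b,0x00,0x03] = 0f 44 df 67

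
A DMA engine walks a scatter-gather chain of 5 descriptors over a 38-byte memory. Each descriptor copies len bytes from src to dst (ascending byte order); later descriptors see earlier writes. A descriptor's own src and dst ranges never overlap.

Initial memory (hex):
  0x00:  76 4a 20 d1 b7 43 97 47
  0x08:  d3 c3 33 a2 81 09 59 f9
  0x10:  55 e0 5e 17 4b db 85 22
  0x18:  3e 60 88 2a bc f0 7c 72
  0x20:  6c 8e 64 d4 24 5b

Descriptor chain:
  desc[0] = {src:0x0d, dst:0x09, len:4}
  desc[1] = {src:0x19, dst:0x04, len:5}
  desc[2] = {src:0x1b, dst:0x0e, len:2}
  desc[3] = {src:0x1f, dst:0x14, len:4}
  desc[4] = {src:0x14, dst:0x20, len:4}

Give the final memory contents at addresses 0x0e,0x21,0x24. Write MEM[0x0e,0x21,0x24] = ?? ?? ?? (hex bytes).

D0: mem[0x09..0x0c] <- [09 59 f9 55]
D1: mem[0x04..0x08] <- [60 88 2a bc f0]
D2: mem[0x0e..0x0f] <- [2a bc]
D3: mem[0x14..0x17] <- [72 6c 8e 64]
D4: mem[0x20..0x23] <- [72 6c 8e 64]
query mem[0x0e]=0x2a, mem[0x21]=0x6c, mem[0x24]=0x24

MEM[0x0e,0x21,0x24] = 2a 6c 24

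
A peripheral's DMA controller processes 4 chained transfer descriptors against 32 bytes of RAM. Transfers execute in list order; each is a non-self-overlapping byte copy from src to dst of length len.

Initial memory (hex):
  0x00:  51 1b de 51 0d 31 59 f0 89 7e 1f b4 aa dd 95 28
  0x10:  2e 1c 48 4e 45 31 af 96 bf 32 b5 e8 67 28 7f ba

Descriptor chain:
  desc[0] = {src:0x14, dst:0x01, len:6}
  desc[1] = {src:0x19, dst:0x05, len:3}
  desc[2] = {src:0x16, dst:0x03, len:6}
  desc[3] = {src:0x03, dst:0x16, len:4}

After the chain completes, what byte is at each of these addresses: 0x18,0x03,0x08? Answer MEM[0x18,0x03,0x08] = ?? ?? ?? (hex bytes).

#0 dst[0x01+6] := {0x45,0x31,0xaf,0x96,0xbf,0x32}
#1 dst[0x05+3] := {0x32,0xb5,0xe8}
#2 dst[0x03+6] := {0xaf,0x96,0xbf,0x32,0xb5,0xe8}
#3 dst[0x16+4] := {0xaf,0x96,0xbf,0x32}
query mem[0x18]=0xbf, mem[0x03]=0xaf, mem[0x08]=0xe8

MEM[0x18,0x03,0x08] = bf af e8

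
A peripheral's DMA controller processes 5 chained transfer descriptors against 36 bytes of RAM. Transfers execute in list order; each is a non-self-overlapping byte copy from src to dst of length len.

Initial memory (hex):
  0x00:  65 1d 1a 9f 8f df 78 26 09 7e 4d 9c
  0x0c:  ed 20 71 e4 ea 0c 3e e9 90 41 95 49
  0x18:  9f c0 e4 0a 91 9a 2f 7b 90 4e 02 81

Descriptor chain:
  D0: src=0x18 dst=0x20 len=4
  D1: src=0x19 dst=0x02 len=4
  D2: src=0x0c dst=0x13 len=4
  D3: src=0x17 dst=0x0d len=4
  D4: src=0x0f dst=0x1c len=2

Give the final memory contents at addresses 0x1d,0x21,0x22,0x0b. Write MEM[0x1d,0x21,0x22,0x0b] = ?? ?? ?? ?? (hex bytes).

#0 dst[0x20+4] := {0x9f,0xc0,0xe4,0x0a}
#1 dst[0x02+4] := {0xc0,0xe4,0x0a,0x91}
#2 dst[0x13+4] := {0xed,0x20,0x71,0xe4}
#3 dst[0x0d+4] := {0x49,0x9f,0xc0,0xe4}
#4 dst[0x1c+2] := {0xc0,0xe4}
query mem[0x1d]=0xe4, mem[0x21]=0xc0, mem[0x22]=0xe4, mem[0x0b]=0x9c

MEM[0x1d,0x21,0x22,0x0b] = e4 c0 e4 9c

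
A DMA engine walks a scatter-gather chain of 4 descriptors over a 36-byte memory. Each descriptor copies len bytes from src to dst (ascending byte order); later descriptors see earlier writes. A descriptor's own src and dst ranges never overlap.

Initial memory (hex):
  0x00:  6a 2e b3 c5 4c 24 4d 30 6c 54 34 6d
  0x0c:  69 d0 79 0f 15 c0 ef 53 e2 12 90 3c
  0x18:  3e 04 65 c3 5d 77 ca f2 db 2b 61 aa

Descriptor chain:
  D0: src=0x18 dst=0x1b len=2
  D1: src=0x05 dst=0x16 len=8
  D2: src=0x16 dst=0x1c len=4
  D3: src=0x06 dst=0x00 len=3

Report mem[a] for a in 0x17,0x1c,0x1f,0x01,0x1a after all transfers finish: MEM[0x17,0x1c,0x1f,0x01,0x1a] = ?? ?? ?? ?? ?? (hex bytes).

MEM[0x17,0x1c,0x1f,0x01,0x1a] = 4d 24 6c 30 54

  after D0: wrote 2B at 0x1b = 3e04
  after D1: wrote 8B at 0x16 = 244d306c54346d69
  after D2: wrote 4B at 0x1c = 244d306c
  after D3: wrote 3B at 0x00 = 4d306c
query mem[0x17]=0x4d, mem[0x1c]=0x24, mem[0x1f]=0x6c, mem[0x01]=0x30, mem[0x1a]=0x54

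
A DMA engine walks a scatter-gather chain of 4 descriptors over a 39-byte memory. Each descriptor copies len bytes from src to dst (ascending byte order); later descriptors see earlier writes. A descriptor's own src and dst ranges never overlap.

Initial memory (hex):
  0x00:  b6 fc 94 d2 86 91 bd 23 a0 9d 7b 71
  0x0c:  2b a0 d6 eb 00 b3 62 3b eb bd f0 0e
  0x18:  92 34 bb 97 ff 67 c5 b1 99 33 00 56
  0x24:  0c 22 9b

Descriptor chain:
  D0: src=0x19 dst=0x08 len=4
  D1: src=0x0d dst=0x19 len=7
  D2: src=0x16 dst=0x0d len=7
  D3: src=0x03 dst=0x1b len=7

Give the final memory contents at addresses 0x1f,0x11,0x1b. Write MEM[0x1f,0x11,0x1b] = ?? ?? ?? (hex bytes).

  after D0: wrote 4B at 0x08 = 34bb97ff
  after D1: wrote 7B at 0x19 = a0d6eb00b3623b
  after D2: wrote 7B at 0x0d = f00e92a0d6eb00
  after D3: wrote 7B at 0x1b = d28691bd2334bb
query mem[0x1f]=0x23, mem[0x11]=0xd6, mem[0x1b]=0xd2

MEM[0x1f,0x11,0x1b] = 23 d6 d2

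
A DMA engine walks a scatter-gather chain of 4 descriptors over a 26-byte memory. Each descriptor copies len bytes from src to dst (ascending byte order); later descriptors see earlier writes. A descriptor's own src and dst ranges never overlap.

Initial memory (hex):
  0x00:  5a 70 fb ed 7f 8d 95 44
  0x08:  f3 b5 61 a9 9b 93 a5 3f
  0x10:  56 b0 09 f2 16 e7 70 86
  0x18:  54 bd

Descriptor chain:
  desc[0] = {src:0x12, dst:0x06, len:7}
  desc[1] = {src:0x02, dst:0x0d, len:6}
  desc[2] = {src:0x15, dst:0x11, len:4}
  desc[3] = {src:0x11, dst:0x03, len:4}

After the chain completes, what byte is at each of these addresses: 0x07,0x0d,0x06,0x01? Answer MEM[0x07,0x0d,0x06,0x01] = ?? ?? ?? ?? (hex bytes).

MEM[0x07,0x0d,0x06,0x01] = f2 fb 54 70

[0] 0x12->0x06 len=7 : 09 f2 16 e7 70 86 54
[1] 0x02->0x0d len=6 : fb ed 7f 8d 09 f2
[2] 0x15->0x11 len=4 : e7 70 86 54
[3] 0x11->0x03 len=4 : e7 70 86 54
query mem[0x07]=0xf2, mem[0x0d]=0xfb, mem[0x06]=0x54, mem[0x01]=0x70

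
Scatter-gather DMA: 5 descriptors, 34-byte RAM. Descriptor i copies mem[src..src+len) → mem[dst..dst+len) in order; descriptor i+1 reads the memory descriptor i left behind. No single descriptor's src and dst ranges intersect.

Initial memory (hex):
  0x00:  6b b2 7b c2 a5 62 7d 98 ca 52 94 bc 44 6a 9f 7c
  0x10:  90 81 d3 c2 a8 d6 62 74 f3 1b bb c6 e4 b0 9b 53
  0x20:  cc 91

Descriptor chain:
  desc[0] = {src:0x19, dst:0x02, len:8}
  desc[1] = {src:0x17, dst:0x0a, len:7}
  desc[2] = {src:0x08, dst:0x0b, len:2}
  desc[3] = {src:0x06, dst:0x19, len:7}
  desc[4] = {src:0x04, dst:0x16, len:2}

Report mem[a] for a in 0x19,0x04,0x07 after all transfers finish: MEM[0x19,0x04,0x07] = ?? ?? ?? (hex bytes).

[0] 0x19->0x02 len=8 : 1b bb c6 e4 b0 9b 53 cc
[1] 0x17->0x0a len=7 : 74 f3 1b bb c6 e4 b0
[2] 0x08->0x0b len=2 : 53 cc
[3] 0x06->0x19 len=7 : b0 9b 53 cc 74 53 cc
[4] 0x04->0x16 len=2 : c6 e4
query mem[0x19]=0xb0, mem[0x04]=0xc6, mem[0x07]=0x9b

MEM[0x19,0x04,0x07] = b0 c6 9b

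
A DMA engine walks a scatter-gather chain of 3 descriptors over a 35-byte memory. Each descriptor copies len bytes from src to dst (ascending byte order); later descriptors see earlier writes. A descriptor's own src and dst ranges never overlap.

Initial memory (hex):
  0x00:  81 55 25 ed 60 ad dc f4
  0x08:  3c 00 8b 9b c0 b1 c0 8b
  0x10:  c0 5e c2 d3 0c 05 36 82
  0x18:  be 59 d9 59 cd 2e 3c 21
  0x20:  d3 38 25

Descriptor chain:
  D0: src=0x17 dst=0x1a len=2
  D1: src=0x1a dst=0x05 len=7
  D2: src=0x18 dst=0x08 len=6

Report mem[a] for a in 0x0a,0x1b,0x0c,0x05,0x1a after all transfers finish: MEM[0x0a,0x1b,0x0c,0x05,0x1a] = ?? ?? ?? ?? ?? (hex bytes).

MEM[0x0a,0x1b,0x0c,0x05,0x1a] = 82 be cd 82 82

#0 dst[0x1a+2] := {0x82,0xbe}
#1 dst[0x05+7] := {0x82,0xbe,0xcd,0x2e,0x3c,0x21,0xd3}
#2 dst[0x08+6] := {0xbe,0x59,0x82,0xbe,0xcd,0x2e}
query mem[0x0a]=0x82, mem[0x1b]=0xbe, mem[0x0c]=0xcd, mem[0x05]=0x82, mem[0x1a]=0x82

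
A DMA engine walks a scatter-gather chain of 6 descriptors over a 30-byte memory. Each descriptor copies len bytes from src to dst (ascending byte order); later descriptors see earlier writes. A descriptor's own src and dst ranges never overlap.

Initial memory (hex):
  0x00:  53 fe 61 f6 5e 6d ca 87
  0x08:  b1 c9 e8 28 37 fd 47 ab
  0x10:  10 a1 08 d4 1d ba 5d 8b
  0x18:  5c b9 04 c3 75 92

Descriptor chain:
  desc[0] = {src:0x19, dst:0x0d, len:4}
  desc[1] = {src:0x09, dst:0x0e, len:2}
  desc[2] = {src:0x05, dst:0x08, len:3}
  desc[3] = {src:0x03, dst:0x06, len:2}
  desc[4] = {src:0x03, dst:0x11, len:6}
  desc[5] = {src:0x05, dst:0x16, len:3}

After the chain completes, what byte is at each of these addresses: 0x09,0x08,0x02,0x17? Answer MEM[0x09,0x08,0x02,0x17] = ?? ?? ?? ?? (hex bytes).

#0 dst[0x0d+4] := {0xb9,0x04,0xc3,0x75}
#1 dst[0x0e+2] := {0xc9,0xe8}
#2 dst[0x08+3] := {0x6d,0xca,0x87}
#3 dst[0x06+2] := {0xf6,0x5e}
#4 dst[0x11+6] := {0xf6,0x5e,0x6d,0xf6,0x5e,0x6d}
#5 dst[0x16+3] := {0x6d,0xf6,0x5e}
query mem[0x09]=0xca, mem[0x08]=0x6d, mem[0x02]=0x61, mem[0x17]=0xf6

MEM[0x09,0x08,0x02,0x17] = ca 6d 61 f6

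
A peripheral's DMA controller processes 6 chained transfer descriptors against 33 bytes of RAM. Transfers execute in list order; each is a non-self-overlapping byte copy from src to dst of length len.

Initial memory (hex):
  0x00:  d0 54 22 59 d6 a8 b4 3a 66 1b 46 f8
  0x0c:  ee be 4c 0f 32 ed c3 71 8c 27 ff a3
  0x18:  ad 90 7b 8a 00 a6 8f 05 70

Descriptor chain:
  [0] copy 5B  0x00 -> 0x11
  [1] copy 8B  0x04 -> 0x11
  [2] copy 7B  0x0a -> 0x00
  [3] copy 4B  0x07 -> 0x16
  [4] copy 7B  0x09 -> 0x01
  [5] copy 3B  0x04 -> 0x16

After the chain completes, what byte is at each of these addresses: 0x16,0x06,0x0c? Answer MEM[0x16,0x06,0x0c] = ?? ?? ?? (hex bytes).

MEM[0x16,0x06,0x0c] = ee 4c ee

D0: mem[0x11..0x15] <- [d0 54 22 59 d6]
D1: mem[0x11..0x18] <- [d6 a8 b4 3a 66 1b 46 f8]
D2: mem[0x00..0x06] <- [46 f8 ee be 4c 0f 32]
D3: mem[0x16..0x19] <- [3a 66 1b 46]
D4: mem[0x01..0x07] <- [1b 46 f8 ee be 4c 0f]
D5: mem[0x16..0x18] <- [ee be 4c]
query mem[0x16]=0xee, mem[0x06]=0x4c, mem[0x0c]=0xee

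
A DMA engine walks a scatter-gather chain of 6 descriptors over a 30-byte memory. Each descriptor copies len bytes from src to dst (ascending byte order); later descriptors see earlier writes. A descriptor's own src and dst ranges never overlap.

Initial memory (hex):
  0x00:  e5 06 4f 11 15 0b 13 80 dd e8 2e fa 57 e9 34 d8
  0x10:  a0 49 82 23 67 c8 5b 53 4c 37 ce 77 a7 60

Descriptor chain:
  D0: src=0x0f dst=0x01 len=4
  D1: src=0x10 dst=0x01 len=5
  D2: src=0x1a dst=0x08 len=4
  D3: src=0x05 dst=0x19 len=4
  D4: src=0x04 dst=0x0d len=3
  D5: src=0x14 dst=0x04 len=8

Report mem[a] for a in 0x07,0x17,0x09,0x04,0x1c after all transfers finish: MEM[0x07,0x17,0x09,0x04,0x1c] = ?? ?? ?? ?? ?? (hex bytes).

[0] 0x0f->0x01 len=4 : d8 a0 49 82
[1] 0x10->0x01 len=5 : a0 49 82 23 67
[2] 0x1a->0x08 len=4 : ce 77 a7 60
[3] 0x05->0x19 len=4 : 67 13 80 ce
[4] 0x04->0x0d len=3 : 23 67 13
[5] 0x14->0x04 len=8 : 67 c8 5b 53 4c 67 13 80
query mem[0x07]=0x53, mem[0x17]=0x53, mem[0x09]=0x67, mem[0x04]=0x67, mem[0x1c]=0xce

MEM[0x07,0x17,0x09,0x04,0x1c] = 53 53 67 67 ce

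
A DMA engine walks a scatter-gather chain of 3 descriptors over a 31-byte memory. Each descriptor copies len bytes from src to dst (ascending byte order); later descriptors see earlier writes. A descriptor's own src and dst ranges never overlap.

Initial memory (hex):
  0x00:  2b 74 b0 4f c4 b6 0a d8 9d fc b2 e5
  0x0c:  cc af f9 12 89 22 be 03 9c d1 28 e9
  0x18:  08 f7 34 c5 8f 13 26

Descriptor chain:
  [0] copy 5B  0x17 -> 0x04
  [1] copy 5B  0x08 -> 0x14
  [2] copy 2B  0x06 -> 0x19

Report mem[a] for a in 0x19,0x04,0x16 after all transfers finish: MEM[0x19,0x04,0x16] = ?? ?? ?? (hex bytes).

MEM[0x19,0x04,0x16] = f7 e9 b2

#0 dst[0x04+5] := {0xe9,0x08,0xf7,0x34,0xc5}
#1 dst[0x14+5] := {0xc5,0xfc,0xb2,0xe5,0xcc}
#2 dst[0x19+2] := {0xf7,0x34}
query mem[0x19]=0xf7, mem[0x04]=0xe9, mem[0x16]=0xb2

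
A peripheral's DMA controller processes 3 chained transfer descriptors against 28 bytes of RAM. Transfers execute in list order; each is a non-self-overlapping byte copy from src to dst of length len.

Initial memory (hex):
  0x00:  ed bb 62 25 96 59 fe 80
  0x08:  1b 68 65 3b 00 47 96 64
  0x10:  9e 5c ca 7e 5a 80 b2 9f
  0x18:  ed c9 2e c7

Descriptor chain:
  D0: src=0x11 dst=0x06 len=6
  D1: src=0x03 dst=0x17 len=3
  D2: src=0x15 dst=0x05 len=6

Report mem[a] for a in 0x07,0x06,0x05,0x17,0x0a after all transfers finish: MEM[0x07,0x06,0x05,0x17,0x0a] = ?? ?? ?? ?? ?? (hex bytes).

MEM[0x07,0x06,0x05,0x17,0x0a] = 25 b2 80 25 2e

D0: mem[0x06..0x0b] <- [5c ca 7e 5a 80 b2]
D1: mem[0x17..0x19] <- [25 96 59]
D2: mem[0x05..0x0a] <- [80 b2 25 96 59 2e]
query mem[0x07]=0x25, mem[0x06]=0xb2, mem[0x05]=0x80, mem[0x17]=0x25, mem[0x0a]=0x2e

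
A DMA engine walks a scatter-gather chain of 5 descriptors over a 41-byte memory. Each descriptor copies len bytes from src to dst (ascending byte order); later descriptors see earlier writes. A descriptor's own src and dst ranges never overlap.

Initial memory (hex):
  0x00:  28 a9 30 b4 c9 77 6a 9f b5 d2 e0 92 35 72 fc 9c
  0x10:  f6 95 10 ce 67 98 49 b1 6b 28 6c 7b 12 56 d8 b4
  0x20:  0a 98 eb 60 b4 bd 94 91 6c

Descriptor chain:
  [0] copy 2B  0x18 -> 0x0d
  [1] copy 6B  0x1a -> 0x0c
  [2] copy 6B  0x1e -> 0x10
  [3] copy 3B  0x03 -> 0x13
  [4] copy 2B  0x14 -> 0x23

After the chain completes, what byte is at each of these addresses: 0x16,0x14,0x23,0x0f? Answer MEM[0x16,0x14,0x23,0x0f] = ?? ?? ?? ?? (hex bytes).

MEM[0x16,0x14,0x23,0x0f] = 49 c9 c9 56

  after D0: wrote 2B at 0x0d = 6b28
  after D1: wrote 6B at 0x0c = 6c7b1256d8b4
  after D2: wrote 6B at 0x10 = d8b40a98eb60
  after D3: wrote 3B at 0x13 = b4c977
  after D4: wrote 2B at 0x23 = c977
query mem[0x16]=0x49, mem[0x14]=0xc9, mem[0x23]=0xc9, mem[0x0f]=0x56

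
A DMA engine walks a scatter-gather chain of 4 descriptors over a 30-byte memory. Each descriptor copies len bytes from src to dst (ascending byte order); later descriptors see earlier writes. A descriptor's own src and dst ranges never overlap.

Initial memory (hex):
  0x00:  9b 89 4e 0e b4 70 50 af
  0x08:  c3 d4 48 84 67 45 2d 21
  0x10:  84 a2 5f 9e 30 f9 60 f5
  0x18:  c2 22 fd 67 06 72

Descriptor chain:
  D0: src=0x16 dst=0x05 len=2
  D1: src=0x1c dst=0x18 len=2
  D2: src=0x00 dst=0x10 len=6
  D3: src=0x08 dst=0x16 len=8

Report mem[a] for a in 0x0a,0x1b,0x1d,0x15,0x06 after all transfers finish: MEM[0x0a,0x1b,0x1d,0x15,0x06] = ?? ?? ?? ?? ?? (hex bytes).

D0: mem[0x05..0x06] <- [60 f5]
D1: mem[0x18..0x19] <- [06 72]
D2: mem[0x10..0x15] <- [9b 89 4e 0e b4 60]
D3: mem[0x16..0x1d] <- [c3 d4 48 84 67 45 2d 21]
query mem[0x0a]=0x48, mem[0x1b]=0x45, mem[0x1d]=0x21, mem[0x15]=0x60, mem[0x06]=0xf5

MEM[0x0a,0x1b,0x1d,0x15,0x06] = 48 45 21 60 f5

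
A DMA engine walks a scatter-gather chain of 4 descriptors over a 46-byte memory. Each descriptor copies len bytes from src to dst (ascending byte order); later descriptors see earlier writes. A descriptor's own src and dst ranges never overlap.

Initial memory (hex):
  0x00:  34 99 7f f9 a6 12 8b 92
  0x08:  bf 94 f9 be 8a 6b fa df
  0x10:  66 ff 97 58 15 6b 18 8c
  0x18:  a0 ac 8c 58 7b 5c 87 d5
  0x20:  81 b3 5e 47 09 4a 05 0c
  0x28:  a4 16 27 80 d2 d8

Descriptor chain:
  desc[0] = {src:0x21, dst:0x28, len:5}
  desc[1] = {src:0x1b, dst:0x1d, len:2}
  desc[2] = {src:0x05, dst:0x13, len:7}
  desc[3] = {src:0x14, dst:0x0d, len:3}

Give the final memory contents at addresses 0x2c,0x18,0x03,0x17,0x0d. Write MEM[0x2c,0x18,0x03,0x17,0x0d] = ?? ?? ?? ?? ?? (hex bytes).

MEM[0x2c,0x18,0x03,0x17,0x0d] = 4a f9 f9 94 8b

  after D0: wrote 5B at 0x28 = b35e47094a
  after D1: wrote 2B at 0x1d = 587b
  after D2: wrote 7B at 0x13 = 128b92bf94f9be
  after D3: wrote 3B at 0x0d = 8b92bf
query mem[0x2c]=0x4a, mem[0x18]=0xf9, mem[0x03]=0xf9, mem[0x17]=0x94, mem[0x0d]=0x8b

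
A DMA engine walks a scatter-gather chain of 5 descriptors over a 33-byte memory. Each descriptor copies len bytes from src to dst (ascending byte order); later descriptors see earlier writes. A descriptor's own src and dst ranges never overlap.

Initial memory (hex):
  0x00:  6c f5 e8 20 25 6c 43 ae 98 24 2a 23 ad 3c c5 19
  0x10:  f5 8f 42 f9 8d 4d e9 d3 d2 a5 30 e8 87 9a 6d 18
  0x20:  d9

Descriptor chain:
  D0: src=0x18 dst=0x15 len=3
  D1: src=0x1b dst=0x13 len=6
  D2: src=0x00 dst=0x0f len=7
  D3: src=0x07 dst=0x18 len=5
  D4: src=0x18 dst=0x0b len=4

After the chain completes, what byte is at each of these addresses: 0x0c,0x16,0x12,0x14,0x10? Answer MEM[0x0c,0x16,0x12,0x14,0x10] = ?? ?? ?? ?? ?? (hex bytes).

  after D0: wrote 3B at 0x15 = d2a530
  after D1: wrote 6B at 0x13 = e8879a6d18d9
  after D2: wrote 7B at 0x0f = 6cf5e820256c43
  after D3: wrote 5B at 0x18 = ae98242a23
  after D4: wrote 4B at 0x0b = ae98242a
query mem[0x0c]=0x98, mem[0x16]=0x6d, mem[0x12]=0x20, mem[0x14]=0x6c, mem[0x10]=0xf5

MEM[0x0c,0x16,0x12,0x14,0x10] = 98 6d 20 6c f5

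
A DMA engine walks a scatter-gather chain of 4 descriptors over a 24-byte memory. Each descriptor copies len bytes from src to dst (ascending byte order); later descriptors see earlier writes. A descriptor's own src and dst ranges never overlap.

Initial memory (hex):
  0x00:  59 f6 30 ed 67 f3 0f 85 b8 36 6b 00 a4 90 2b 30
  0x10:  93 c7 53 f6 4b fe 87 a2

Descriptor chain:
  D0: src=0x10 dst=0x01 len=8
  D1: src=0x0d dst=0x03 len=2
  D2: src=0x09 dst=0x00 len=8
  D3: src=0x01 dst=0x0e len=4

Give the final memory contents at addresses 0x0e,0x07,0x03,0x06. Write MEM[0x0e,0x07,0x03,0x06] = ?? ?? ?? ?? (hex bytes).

D0: mem[0x01..0x08] <- [93 c7 53 f6 4b fe 87 a2]
D1: mem[0x03..0x04] <- [90 2b]
D2: mem[0x00..0x07] <- [36 6b 00 a4 90 2b 30 93]
D3: mem[0x0e..0x11] <- [6b 00 a4 90]
query mem[0x0e]=0x6b, mem[0x07]=0x93, mem[0x03]=0xa4, mem[0x06]=0x30

MEM[0x0e,0x07,0x03,0x06] = 6b 93 a4 30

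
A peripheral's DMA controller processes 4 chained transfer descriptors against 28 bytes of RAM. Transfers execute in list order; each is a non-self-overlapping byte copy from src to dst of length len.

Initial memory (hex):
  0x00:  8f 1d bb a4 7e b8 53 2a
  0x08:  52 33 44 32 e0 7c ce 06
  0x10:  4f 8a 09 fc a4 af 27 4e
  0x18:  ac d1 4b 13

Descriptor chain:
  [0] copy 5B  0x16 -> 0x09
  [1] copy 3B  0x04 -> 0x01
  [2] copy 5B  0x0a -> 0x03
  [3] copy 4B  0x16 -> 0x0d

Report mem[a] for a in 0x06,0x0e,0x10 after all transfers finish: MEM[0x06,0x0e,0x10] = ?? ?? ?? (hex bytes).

MEM[0x06,0x0e,0x10] = 4b 4e d1

  after D0: wrote 5B at 0x09 = 274eacd14b
  after D1: wrote 3B at 0x01 = 7eb853
  after D2: wrote 5B at 0x03 = 4eacd14bce
  after D3: wrote 4B at 0x0d = 274eacd1
query mem[0x06]=0x4b, mem[0x0e]=0x4e, mem[0x10]=0xd1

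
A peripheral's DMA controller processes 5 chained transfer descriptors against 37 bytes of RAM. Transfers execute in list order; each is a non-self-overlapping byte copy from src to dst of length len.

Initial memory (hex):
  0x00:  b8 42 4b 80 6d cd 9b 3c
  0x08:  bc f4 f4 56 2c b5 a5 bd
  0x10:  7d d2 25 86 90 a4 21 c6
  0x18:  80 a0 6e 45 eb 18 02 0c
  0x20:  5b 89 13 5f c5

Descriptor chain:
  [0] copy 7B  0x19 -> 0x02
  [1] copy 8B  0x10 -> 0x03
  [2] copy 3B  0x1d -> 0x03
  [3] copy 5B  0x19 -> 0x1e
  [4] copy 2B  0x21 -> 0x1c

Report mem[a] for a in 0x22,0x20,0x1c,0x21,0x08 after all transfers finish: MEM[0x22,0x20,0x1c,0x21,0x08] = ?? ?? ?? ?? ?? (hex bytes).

[0] 0x19->0x02 len=7 : a0 6e 45 eb 18 02 0c
[1] 0x10->0x03 len=8 : 7d d2 25 86 90 a4 21 c6
[2] 0x1d->0x03 len=3 : 18 02 0c
[3] 0x19->0x1e len=5 : a0 6e 45 eb 18
[4] 0x21->0x1c len=2 : eb 18
query mem[0x22]=0x18, mem[0x20]=0x45, mem[0x1c]=0xeb, mem[0x21]=0xeb, mem[0x08]=0xa4

MEM[0x22,0x20,0x1c,0x21,0x08] = 18 45 eb eb a4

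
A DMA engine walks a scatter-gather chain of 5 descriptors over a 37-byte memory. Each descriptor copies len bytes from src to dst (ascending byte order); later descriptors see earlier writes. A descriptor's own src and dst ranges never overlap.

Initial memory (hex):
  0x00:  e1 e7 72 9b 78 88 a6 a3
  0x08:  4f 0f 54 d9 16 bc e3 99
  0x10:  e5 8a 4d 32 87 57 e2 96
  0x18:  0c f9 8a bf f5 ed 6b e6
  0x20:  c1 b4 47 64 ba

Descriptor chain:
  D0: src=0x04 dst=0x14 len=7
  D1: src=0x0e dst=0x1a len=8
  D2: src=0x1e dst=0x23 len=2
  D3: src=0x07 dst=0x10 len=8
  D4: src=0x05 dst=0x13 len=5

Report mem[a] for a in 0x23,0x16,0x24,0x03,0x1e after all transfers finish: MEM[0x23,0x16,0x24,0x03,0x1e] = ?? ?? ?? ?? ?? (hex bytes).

MEM[0x23,0x16,0x24,0x03,0x1e] = 4d 4f 32 9b 4d

#0 dst[0x14+7] := {0x78,0x88,0xa6,0xa3,0x4f,0x0f,0x54}
#1 dst[0x1a+8] := {0xe3,0x99,0xe5,0x8a,0x4d,0x32,0x78,0x88}
#2 dst[0x23+2] := {0x4d,0x32}
#3 dst[0x10+8] := {0xa3,0x4f,0x0f,0x54,0xd9,0x16,0xbc,0xe3}
#4 dst[0x13+5] := {0x88,0xa6,0xa3,0x4f,0x0f}
query mem[0x23]=0x4d, mem[0x16]=0x4f, mem[0x24]=0x32, mem[0x03]=0x9b, mem[0x1e]=0x4d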